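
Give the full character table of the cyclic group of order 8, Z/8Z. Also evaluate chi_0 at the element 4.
Character table of Z/8Z (irreps indexed chi_0,...,chi_7 with chi_k(m) = zeta_8^(k*m), zeta_8 = exp(2*pi*i/8)):
  irrep \ class  {0} (size 1)  {1} (size 1)    {2} (size 1)  {3} (size 1)    {4} (size 1)  {5} (size 1)    {6} (size 1)  {7} (size 1)  
  chi_0          1             1               1             1               1             1               1             1             
  chi_1          1             exp(I*pi/4)     I             exp(3*I*pi/4)   -1            exp(-3*I*pi/4)  -I            exp(-I*pi/4)  
  chi_2          1             I               -1            -I              1             I               -1            -I            
  chi_3          1             exp(3*I*pi/4)   -I            exp(I*pi/4)     -1            exp(-I*pi/4)    I             exp(-3*I*pi/4)
  chi_4          1             -1              1             -1              1             -1              1             -1            
  chi_5          1             exp(-3*I*pi/4)  I             exp(-I*pi/4)    -1            exp(I*pi/4)     -I            exp(3*I*pi/4) 
  chi_6          1             -I              -1            I               1             -I              -1            I             
  chi_7          1             exp(-I*pi/4)    -I            exp(-3*I*pi/4)  -1            exp(3*I*pi/4)   I             exp(I*pi/4)   

Spot check: chi_0(4) = zeta_8^(0*4) = zeta_8^0 = 1.

Explanation: Z/8Z is abelian, so all 8 irreducible complex representations are 1-dimensional. They are given by chi_k(m) = zeta_8^(k*m) for k = 0,...,7. Row orthogonality: sum_m chi_k(m) conj(chi_l(m)) = 8 * [k = l].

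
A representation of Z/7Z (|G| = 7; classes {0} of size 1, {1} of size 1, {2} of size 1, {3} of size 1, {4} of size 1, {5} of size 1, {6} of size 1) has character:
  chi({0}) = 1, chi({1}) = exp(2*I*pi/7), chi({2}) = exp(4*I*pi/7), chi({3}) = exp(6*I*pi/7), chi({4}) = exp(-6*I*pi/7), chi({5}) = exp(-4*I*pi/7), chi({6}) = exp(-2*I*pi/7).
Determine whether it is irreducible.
Irreducible: <chi, chi> = 1.

Derivation: <chi, chi> = (1/|G|) sum_C |C| * |chi(C)|^2 = (1/7)[1*|1|^2 + 1*|exp(2*I*pi/7)|^2 + 1*|exp(4*I*pi/7)|^2 + 1*|exp(6*I*pi/7)|^2 + 1*|exp(-6*I*pi/7)|^2 + 1*|exp(-4*I*pi/7)|^2 + 1*|exp(-2*I*pi/7)|^2]
  = (1/7)[(1) + (1) + (1) + (1) + (1) + (1) + (1)] = 7/7 = 1.
(Exp terms are combined using exp(i*s)*conj(exp(i*t)) = exp(i*(s-t)), and sums of them are collapsed using the identity that for every m > 1 the m distinct m-th roots of unity sum to 0, e.g. 1 + exp(2*I*pi/3) + exp(-2*I*pi/3) = 0.)
A character is irreducible iff <chi, chi> = 1, so this representation is irreducible.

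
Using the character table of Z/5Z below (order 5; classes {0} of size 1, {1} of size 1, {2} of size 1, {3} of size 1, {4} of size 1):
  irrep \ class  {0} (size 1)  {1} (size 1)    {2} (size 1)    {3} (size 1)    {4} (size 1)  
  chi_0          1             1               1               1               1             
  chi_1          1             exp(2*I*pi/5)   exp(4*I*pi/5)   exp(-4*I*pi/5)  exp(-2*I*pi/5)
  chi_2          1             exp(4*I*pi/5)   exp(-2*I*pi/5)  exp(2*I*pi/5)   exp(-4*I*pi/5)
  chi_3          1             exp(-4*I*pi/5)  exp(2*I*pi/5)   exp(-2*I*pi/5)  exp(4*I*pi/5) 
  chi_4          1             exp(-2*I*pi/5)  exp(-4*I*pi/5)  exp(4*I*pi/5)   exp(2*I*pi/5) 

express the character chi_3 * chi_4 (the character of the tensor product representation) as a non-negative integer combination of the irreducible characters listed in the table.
chi_3 tensor chi_4 = chi_2 (all other irreducibles have multiplicity 0).

Why: The character of a tensor product is the pointwise product (chi_3 * chi_4)(C) = chi_3(C) * chi_4(C):
  {0}: (1)*(1), {1}: (exp(-4*I*pi/5))*(exp(-2*I*pi/5)), {2}: (exp(2*I*pi/5))*(exp(-4*I*pi/5)), {3}: (exp(-2*I*pi/5))*(exp(4*I*pi/5)), {4}: (exp(4*I*pi/5))*(exp(2*I*pi/5))
so (chi_3 * chi_4) takes values
  {0} -> 1, {1} -> exp(4*I*pi/5), {2} -> exp(-2*I*pi/5), {3} -> exp(2*I*pi/5), {4} -> exp(-4*I*pi/5).
Now take the inner product of this character with each irreducible chi from the table, <chi_3*chi_4, chi> = (1/5) sum_C |C| (chi_3*chi_4)(C) conj(chi(C)):
  <chi_3*chi_4, chi_0> = (1/5)[1*(1)*conj(1) + 1*(exp(4*I*pi/5))*conj(1) + 1*(exp(-2*I*pi/5))*conj(1) + 1*(exp(2*I*pi/5))*conj(1) + 1*(exp(-4*I*pi/5))*conj(1)]
      = (1/5)[(1) + (exp(4*I*pi/5)) + (exp(-2*I*pi/5)) + (exp(2*I*pi/5)) + (exp(-4*I*pi/5))] = 0/5 = 0
  <chi_3*chi_4, chi_1> = (1/5)[1*(1)*conj(1) + 1*(exp(4*I*pi/5))*conj(exp(2*I*pi/5)) + 1*(exp(-2*I*pi/5))*conj(exp(4*I*pi/5)) + 1*(exp(2*I*pi/5))*conj(exp(-4*I*pi/5)) + 1*(exp(-4*I*pi/5))*conj(exp(-2*I*pi/5))]
      = (1/5)[(1) + (exp(2*I*pi/5)) + (exp(4*I*pi/5)) + (exp(-4*I*pi/5)) + (exp(-2*I*pi/5))] = 0/5 = 0
  <chi_3*chi_4, chi_2> = (1/5)[1*(1)*conj(1) + 1*(exp(4*I*pi/5))*conj(exp(4*I*pi/5)) + 1*(exp(-2*I*pi/5))*conj(exp(-2*I*pi/5)) + 1*(exp(2*I*pi/5))*conj(exp(2*I*pi/5)) + 1*(exp(-4*I*pi/5))*conj(exp(-4*I*pi/5))]
      = (1/5)[(1) + (1) + (1) + (1) + (1)] = 5/5 = 1
  <chi_3*chi_4, chi_3> = (1/5)[1*(1)*conj(1) + 1*(exp(4*I*pi/5))*conj(exp(-4*I*pi/5)) + 1*(exp(-2*I*pi/5))*conj(exp(2*I*pi/5)) + 1*(exp(2*I*pi/5))*conj(exp(-2*I*pi/5)) + 1*(exp(-4*I*pi/5))*conj(exp(4*I*pi/5))]
      = (1/5)[(1) + (exp(-2*I*pi/5)) + (exp(-4*I*pi/5)) + (exp(4*I*pi/5)) + (exp(2*I*pi/5))] = 0/5 = 0
  <chi_3*chi_4, chi_4> = (1/5)[1*(1)*conj(1) + 1*(exp(4*I*pi/5))*conj(exp(-2*I*pi/5)) + 1*(exp(-2*I*pi/5))*conj(exp(-4*I*pi/5)) + 1*(exp(2*I*pi/5))*conj(exp(4*I*pi/5)) + 1*(exp(-4*I*pi/5))*conj(exp(2*I*pi/5))]
      = (1/5)[(1) + (exp(-4*I*pi/5)) + (exp(2*I*pi/5)) + (exp(-2*I*pi/5)) + (exp(4*I*pi/5))] = 0/5 = 0
(Exp terms are combined using exp(i*s)*conj(exp(i*t)) = exp(i*(s-t)), and sums of them are collapsed using the identity that for every m > 1 the m distinct m-th roots of unity sum to 0, e.g. 1 + exp(2*I*pi/3) + exp(-2*I*pi/3) = 0.)
Hence the multiplicities are chi_2: 1. Dimension check: dim(chi_3)*dim(chi_4) = 1*1 = 1 and sum (mult * dim) = 1*1 = 1.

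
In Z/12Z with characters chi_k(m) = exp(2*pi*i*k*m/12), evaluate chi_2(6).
chi_2(6) = zeta_12^12 = 1

Details: chi_2(6) = zeta_12^(2*6) = zeta_12^12. Since zeta_12^12 = 1, this equals zeta_12^0 = exp(2*pi*i*0/12) = 1.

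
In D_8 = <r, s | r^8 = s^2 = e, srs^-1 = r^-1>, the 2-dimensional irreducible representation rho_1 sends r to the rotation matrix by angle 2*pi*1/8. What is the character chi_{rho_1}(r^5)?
chi_{rho_1}(r^5) = 2*cos(2*pi*1*5/8) = -sqrt(2)

rho_1(r^5) is rotation by angle 2*pi*1*5/8, whose trace is 2*cos(2*pi*1*5/8) = -sqrt(2).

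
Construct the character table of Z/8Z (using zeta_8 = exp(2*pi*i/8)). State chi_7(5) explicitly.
Character table of Z/8Z (irreps indexed chi_0,...,chi_7 with chi_k(m) = zeta_8^(k*m), zeta_8 = exp(2*pi*i/8)):
  irrep \ class  {0} (size 1)  {1} (size 1)    {2} (size 1)  {3} (size 1)    {4} (size 1)  {5} (size 1)    {6} (size 1)  {7} (size 1)  
  chi_0          1             1               1             1               1             1               1             1             
  chi_1          1             exp(I*pi/4)     I             exp(3*I*pi/4)   -1            exp(-3*I*pi/4)  -I            exp(-I*pi/4)  
  chi_2          1             I               -1            -I              1             I               -1            -I            
  chi_3          1             exp(3*I*pi/4)   -I            exp(I*pi/4)     -1            exp(-I*pi/4)    I             exp(-3*I*pi/4)
  chi_4          1             -1              1             -1              1             -1              1             -1            
  chi_5          1             exp(-3*I*pi/4)  I             exp(-I*pi/4)    -1            exp(I*pi/4)     -I            exp(3*I*pi/4) 
  chi_6          1             -I              -1            I               1             -I              -1            I             
  chi_7          1             exp(-I*pi/4)    -I            exp(-3*I*pi/4)  -1            exp(3*I*pi/4)   I             exp(I*pi/4)   

Spot check: chi_7(5) = zeta_8^(7*5) = zeta_8^35 = exp(3*I*pi/4).

Working: Z/8Z is abelian, so all 8 irreducible complex representations are 1-dimensional. They are given by chi_k(m) = zeta_8^(k*m) for k = 0,...,7. Row orthogonality: sum_m chi_k(m) conj(chi_l(m)) = 8 * [k = l].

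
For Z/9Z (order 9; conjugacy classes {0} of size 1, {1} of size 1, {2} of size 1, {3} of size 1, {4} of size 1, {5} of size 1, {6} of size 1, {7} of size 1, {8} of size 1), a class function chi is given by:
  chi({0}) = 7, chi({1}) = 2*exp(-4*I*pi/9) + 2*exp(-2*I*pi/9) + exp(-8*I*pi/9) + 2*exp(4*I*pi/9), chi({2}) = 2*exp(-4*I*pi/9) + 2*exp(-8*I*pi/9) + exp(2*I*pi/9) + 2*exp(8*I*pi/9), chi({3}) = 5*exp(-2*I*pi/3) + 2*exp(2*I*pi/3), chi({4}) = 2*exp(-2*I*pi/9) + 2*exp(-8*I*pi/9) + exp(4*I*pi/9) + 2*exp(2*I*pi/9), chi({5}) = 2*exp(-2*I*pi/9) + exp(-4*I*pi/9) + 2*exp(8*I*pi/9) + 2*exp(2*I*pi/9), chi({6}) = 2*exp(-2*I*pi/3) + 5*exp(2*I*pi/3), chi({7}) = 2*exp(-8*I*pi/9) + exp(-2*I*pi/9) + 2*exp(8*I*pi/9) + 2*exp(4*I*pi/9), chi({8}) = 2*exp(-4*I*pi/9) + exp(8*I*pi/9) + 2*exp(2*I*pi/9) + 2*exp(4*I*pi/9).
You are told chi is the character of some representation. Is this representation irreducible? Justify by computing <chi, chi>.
Not irreducible (reducible): <chi, chi> = 13 > 1.

Why: <chi, chi> = (1/|G|) sum_C |C| * |chi(C)|^2 = (1/9)[1*|7|^2 + 1*|2*exp(-4*I*pi/9) + 2*exp(-2*I*pi/9) + exp(-8*I*pi/9) + 2*exp(4*I*pi/9)|^2 + 1*|2*exp(-4*I*pi/9) + 2*exp(-8*I*pi/9) + exp(2*I*pi/9) + 2*exp(8*I*pi/9)|^2 + 1*|5*exp(-2*I*pi/3) + 2*exp(2*I*pi/3)|^2 + 1*|2*exp(-2*I*pi/9) + 2*exp(-8*I*pi/9) + exp(4*I*pi/9) + 2*exp(2*I*pi/9)|^2 + 1*|2*exp(-2*I*pi/9) + exp(-4*I*pi/9) + 2*exp(8*I*pi/9) + 2*exp(2*I*pi/9)|^2 + 1*|2*exp(-2*I*pi/3) + 5*exp(2*I*pi/3)|^2 + 1*|2*exp(-8*I*pi/9) + exp(-2*I*pi/9) + 2*exp(8*I*pi/9) + 2*exp(4*I*pi/9)|^2 + 1*|2*exp(-4*I*pi/9) + exp(8*I*pi/9) + 2*exp(2*I*pi/9) + 2*exp(4*I*pi/9)|^2]
  = (1/9)[(49) + (13 + 8*exp(-2*I*pi/3) + 4*exp(-2*I*pi/9) + 2*exp(-4*I*pi/9) + 4*exp(-8*I*pi/9) + 4*exp(8*I*pi/9) + 2*exp(4*I*pi/9) + 4*exp(2*I*pi/9) + 8*exp(2*I*pi/3)) + (13 + 8*exp(-2*I*pi/3) + 4*exp(-4*I*pi/9) + 4*exp(-2*I*pi/9) + 2*exp(-8*I*pi/9) + 2*exp(8*I*pi/9) + 4*exp(2*I*pi/9) + 4*exp(4*I*pi/9) + 8*exp(2*I*pi/3)) + (19) + (13 + 8*exp(-2*I*pi/3) + 4*exp(-4*I*pi/9) + 4*exp(-8*I*pi/9) + 2*exp(-2*I*pi/9) + 2*exp(2*I*pi/9) + 4*exp(8*I*pi/9) + 4*exp(4*I*pi/9) + 8*exp(2*I*pi/3)) + (13 + 8*exp(-2*I*pi/3) + 4*exp(-4*I*pi/9) + 4*exp(-8*I*pi/9) + 2*exp(-2*I*pi/9) + 2*exp(2*I*pi/9) + 4*exp(8*I*pi/9) + 4*exp(4*I*pi/9) + 8*exp(2*I*pi/3)) + (19) + (13 + 8*exp(-2*I*pi/3) + 4*exp(-4*I*pi/9) + 4*exp(-2*I*pi/9) + 2*exp(-8*I*pi/9) + 2*exp(8*I*pi/9) + 4*exp(2*I*pi/9) + 4*exp(4*I*pi/9) + 8*exp(2*I*pi/3)) + (13 + 8*exp(-2*I*pi/3) + 4*exp(-2*I*pi/9) + 2*exp(-4*I*pi/9) + 4*exp(-8*I*pi/9) + 4*exp(8*I*pi/9) + 2*exp(4*I*pi/9) + 4*exp(2*I*pi/9) + 8*exp(2*I*pi/3))] = 117/9 = 13.
(Exp terms are combined using exp(i*s)*conj(exp(i*t)) = exp(i*(s-t)), and sums of them are collapsed using the identity that for every m > 1 the m distinct m-th roots of unity sum to 0, e.g. 1 + exp(2*I*pi/3) + exp(-2*I*pi/3) = 0.)
A character is irreducible iff <chi, chi> = 1, so this representation is reducible.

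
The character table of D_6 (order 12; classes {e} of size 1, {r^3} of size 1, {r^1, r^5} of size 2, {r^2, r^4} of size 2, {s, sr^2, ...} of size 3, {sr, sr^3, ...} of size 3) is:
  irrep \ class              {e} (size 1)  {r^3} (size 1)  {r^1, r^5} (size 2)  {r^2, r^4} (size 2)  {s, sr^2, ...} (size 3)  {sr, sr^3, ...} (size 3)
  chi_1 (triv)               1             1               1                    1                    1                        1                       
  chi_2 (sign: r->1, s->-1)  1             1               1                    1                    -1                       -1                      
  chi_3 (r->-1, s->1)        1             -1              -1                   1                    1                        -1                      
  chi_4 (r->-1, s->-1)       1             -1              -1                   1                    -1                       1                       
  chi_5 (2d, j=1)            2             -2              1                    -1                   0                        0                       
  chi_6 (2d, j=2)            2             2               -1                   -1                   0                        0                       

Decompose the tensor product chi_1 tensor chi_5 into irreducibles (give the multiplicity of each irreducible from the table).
chi_1 tensor chi_5 = chi_5 (all other irreducibles have multiplicity 0).

Working: The character of a tensor product is the pointwise product (chi_1 * chi_5)(C) = chi_1(C) * chi_5(C):
  {e}: (1)*(2), {r^3}: (1)*(-2), {r^1, r^5}: (1)*(1), {r^2, r^4}: (1)*(-1), {s, sr^2, ...}: (1)*(0), {sr, sr^3, ...}: (1)*(0)
so (chi_1 * chi_5) takes values
  {e} -> 2, {r^3} -> -2, {r^1, r^5} -> 1, {r^2, r^4} -> -1, {s, sr^2, ...} -> 0, {sr, sr^3, ...} -> 0.
Now take the inner product of this character with each irreducible chi from the table, <chi_1*chi_5, chi> = (1/12) sum_C |C| (chi_1*chi_5)(C) conj(chi(C)):
  <chi_1*chi_5, chi_1> = (1/12)[1*(2)*conj(1) + 1*(-2)*conj(1) + 2*(1)*conj(1) + 2*(-1)*conj(1) + 3*(0)*conj(1) + 3*(0)*conj(1)]
      = (1/12)[(2) + (-2) + (2) + (-2) + (0) + (0)] = 0/12 = 0
  <chi_1*chi_5, chi_2> = (1/12)[1*(2)*conj(1) + 1*(-2)*conj(1) + 2*(1)*conj(1) + 2*(-1)*conj(1) + 3*(0)*conj(-1) + 3*(0)*conj(-1)]
      = (1/12)[(2) + (-2) + (2) + (-2) + (0) + (0)] = 0/12 = 0
  <chi_1*chi_5, chi_3> = (1/12)[1*(2)*conj(1) + 1*(-2)*conj(-1) + 2*(1)*conj(-1) + 2*(-1)*conj(1) + 3*(0)*conj(1) + 3*(0)*conj(-1)]
      = (1/12)[(2) + (2) + (-2) + (-2) + (0) + (0)] = 0/12 = 0
  <chi_1*chi_5, chi_4> = (1/12)[1*(2)*conj(1) + 1*(-2)*conj(-1) + 2*(1)*conj(-1) + 2*(-1)*conj(1) + 3*(0)*conj(-1) + 3*(0)*conj(1)]
      = (1/12)[(2) + (2) + (-2) + (-2) + (0) + (0)] = 0/12 = 0
  <chi_1*chi_5, chi_5> = (1/12)[1*(2)*conj(2) + 1*(-2)*conj(-2) + 2*(1)*conj(1) + 2*(-1)*conj(-1) + 3*(0)*conj(0) + 3*(0)*conj(0)]
      = (1/12)[(4) + (4) + (2) + (2) + (0) + (0)] = 12/12 = 1
  <chi_1*chi_5, chi_6> = (1/12)[1*(2)*conj(2) + 1*(-2)*conj(2) + 2*(1)*conj(-1) + 2*(-1)*conj(-1) + 3*(0)*conj(0) + 3*(0)*conj(0)]
      = (1/12)[(4) + (-4) + (-2) + (2) + (0) + (0)] = 0/12 = 0
Hence the multiplicities are chi_5: 1. Dimension check: dim(chi_1)*dim(chi_5) = 1*2 = 2 and sum (mult * dim) = 1*2 = 2.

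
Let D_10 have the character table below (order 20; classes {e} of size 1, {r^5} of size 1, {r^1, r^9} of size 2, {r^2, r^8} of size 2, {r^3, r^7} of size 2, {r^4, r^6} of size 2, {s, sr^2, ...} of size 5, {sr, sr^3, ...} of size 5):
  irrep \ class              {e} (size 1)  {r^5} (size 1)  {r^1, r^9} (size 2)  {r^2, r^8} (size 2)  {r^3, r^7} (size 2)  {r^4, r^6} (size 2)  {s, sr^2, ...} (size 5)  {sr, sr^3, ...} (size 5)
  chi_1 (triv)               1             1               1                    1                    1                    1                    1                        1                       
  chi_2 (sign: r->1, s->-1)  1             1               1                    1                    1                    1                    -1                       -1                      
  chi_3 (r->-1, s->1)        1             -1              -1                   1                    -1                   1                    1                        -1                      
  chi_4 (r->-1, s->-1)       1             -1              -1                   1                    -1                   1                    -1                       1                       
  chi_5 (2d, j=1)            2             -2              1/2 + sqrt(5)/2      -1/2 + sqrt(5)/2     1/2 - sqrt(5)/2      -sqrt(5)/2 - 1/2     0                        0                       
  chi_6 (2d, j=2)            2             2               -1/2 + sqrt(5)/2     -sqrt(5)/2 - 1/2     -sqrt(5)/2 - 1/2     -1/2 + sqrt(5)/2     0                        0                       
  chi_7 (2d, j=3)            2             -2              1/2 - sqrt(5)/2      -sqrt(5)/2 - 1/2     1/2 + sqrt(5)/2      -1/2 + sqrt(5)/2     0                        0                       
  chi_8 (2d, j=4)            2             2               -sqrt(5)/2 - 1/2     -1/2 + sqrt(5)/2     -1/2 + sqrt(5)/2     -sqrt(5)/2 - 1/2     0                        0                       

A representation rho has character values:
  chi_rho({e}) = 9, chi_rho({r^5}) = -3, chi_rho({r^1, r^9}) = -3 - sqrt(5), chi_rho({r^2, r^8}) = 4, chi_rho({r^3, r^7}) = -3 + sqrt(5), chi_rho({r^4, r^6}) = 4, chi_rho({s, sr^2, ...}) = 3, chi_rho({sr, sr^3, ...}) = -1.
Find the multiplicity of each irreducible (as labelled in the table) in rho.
Multiplicities: chi_1: 1, chi_2: 0, chi_3: 3, chi_4: 1, chi_5: 0, chi_6: 0, chi_7: 1, chi_8: 1.

Details: Use <chi_rho, chi> = (1/|G|) sum_C |C| * chi_rho(C) * conj(chi(C)) with |G| = 20 for each irreducible chi in the table:
  <chi_rho, chi_1> = (1/20)[1*(9)*conj(1) + 1*(-3)*conj(1) + 2*(-3 - sqrt(5))*conj(1) + 2*(4)*conj(1) + 2*(-3 + sqrt(5))*conj(1) + 2*(4)*conj(1) + 5*(3)*conj(1) + 5*(-1)*conj(1)]
      = (1/20)[(9) + (-3) + (-6 - 2*sqrt(5)) + (8) + (-6 + 2*sqrt(5)) + (8) + (15) + (-5)] = 20/20 = 1
  <chi_rho, chi_2> = (1/20)[1*(9)*conj(1) + 1*(-3)*conj(1) + 2*(-3 - sqrt(5))*conj(1) + 2*(4)*conj(1) + 2*(-3 + sqrt(5))*conj(1) + 2*(4)*conj(1) + 5*(3)*conj(-1) + 5*(-1)*conj(-1)]
      = (1/20)[(9) + (-3) + (-6 - 2*sqrt(5)) + (8) + (-6 + 2*sqrt(5)) + (8) + (-15) + (5)] = 0/20 = 0
  <chi_rho, chi_3> = (1/20)[1*(9)*conj(1) + 1*(-3)*conj(-1) + 2*(-3 - sqrt(5))*conj(-1) + 2*(4)*conj(1) + 2*(-3 + sqrt(5))*conj(-1) + 2*(4)*conj(1) + 5*(3)*conj(1) + 5*(-1)*conj(-1)]
      = (1/20)[(9) + (3) + (2*sqrt(5) + 6) + (8) + (6 - 2*sqrt(5)) + (8) + (15) + (5)] = 60/20 = 3
  <chi_rho, chi_4> = (1/20)[1*(9)*conj(1) + 1*(-3)*conj(-1) + 2*(-3 - sqrt(5))*conj(-1) + 2*(4)*conj(1) + 2*(-3 + sqrt(5))*conj(-1) + 2*(4)*conj(1) + 5*(3)*conj(-1) + 5*(-1)*conj(1)]
      = (1/20)[(9) + (3) + (2*sqrt(5) + 6) + (8) + (6 - 2*sqrt(5)) + (8) + (-15) + (-5)] = 20/20 = 1
  <chi_rho, chi_5> = (1/20)[1*(9)*conj(2) + 1*(-3)*conj(-2) + 2*(-3 - sqrt(5))*conj(1/2 + sqrt(5)/2) + 2*(4)*conj(-1/2 + sqrt(5)/2) + 2*(-3 + sqrt(5))*conj(1/2 - sqrt(5)/2) + 2*(4)*conj(-sqrt(5)/2 - 1/2) + 5*(3)*conj(0) + 5*(-1)*conj(0)]
      = (1/20)[(18) + (6) + (-4*sqrt(5) - 8) + (-4 + 4*sqrt(5)) + (-8 + 4*sqrt(5)) + (-4*sqrt(5) - 4) + (0) + (0)] = 0/20 = 0
  <chi_rho, chi_6> = (1/20)[1*(9)*conj(2) + 1*(-3)*conj(2) + 2*(-3 - sqrt(5))*conj(-1/2 + sqrt(5)/2) + 2*(4)*conj(-sqrt(5)/2 - 1/2) + 2*(-3 + sqrt(5))*conj(-sqrt(5)/2 - 1/2) + 2*(4)*conj(-1/2 + sqrt(5)/2) + 5*(3)*conj(0) + 5*(-1)*conj(0)]
      = (1/20)[(18) + (-6) + (-2*sqrt(5) - 2) + (-4*sqrt(5) - 4) + (-2 + 2*sqrt(5)) + (-4 + 4*sqrt(5)) + (0) + (0)] = 0/20 = 0
  <chi_rho, chi_7> = (1/20)[1*(9)*conj(2) + 1*(-3)*conj(-2) + 2*(-3 - sqrt(5))*conj(1/2 - sqrt(5)/2) + 2*(4)*conj(-sqrt(5)/2 - 1/2) + 2*(-3 + sqrt(5))*conj(1/2 + sqrt(5)/2) + 2*(4)*conj(-1/2 + sqrt(5)/2) + 5*(3)*conj(0) + 5*(-1)*conj(0)]
      = (1/20)[(18) + (6) + (2 + 2*sqrt(5)) + (-4*sqrt(5) - 4) + (2 - 2*sqrt(5)) + (-4 + 4*sqrt(5)) + (0) + (0)] = 20/20 = 1
  <chi_rho, chi_8> = (1/20)[1*(9)*conj(2) + 1*(-3)*conj(2) + 2*(-3 - sqrt(5))*conj(-sqrt(5)/2 - 1/2) + 2*(4)*conj(-1/2 + sqrt(5)/2) + 2*(-3 + sqrt(5))*conj(-1/2 + sqrt(5)/2) + 2*(4)*conj(-sqrt(5)/2 - 1/2) + 5*(3)*conj(0) + 5*(-1)*conj(0)]
      = (1/20)[(18) + (-6) + (8 + 4*sqrt(5)) + (-4 + 4*sqrt(5)) + (8 - 4*sqrt(5)) + (-4*sqrt(5) - 4) + (0) + (0)] = 20/20 = 1
Dimension check: dim(rho) = sum (mult * dim) = 1*1 + 0*1 + 3*1 + 1*1 + 0*2 + 0*2 + 1*2 + 1*2 = 9 = chi_rho(e) = 9.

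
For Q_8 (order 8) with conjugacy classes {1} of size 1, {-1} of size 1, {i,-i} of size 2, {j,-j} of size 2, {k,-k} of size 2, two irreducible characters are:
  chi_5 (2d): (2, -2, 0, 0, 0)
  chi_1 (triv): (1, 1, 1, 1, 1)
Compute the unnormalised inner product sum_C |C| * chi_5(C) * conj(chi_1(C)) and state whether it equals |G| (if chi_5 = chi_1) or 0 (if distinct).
Sum = 0; so <chi_5, chi_1> = 0 (distinct irreducibles are orthogonal).

Proof sketch: Compute term by term over conjugacy classes (|C| * chi_5(C) * conj(chi_1(C))):
  1*(2)*conj(1) + 1*(-2)*conj(1) + 2*(0)*conj(1) + 2*(0)*conj(1) + 2*(0)*conj(1)
  = (2) + (-2) + (0) + (0) + (0)
  = 0.
Dividing by |G| = 8 gives 0/8 = 0, matching the row-orthogonality relation <chi_5, chi_1> = [chi_5 = chi_1].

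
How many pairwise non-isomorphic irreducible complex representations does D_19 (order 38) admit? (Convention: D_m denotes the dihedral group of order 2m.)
11

Solution. The number of irreducible complex representations of a finite group equals its number of conjugacy classes. D_19 has 11 conjugacy classes ((n+3)/2 for n odd), so D_19 (order 38) has exactly 11 irreducible complex representations.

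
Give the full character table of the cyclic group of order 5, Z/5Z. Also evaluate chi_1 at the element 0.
Character table of Z/5Z (irreps indexed chi_0,...,chi_4 with chi_k(m) = zeta_5^(k*m), zeta_5 = exp(2*pi*i/5)):
  irrep \ class  {0} (size 1)  {1} (size 1)    {2} (size 1)    {3} (size 1)    {4} (size 1)  
  chi_0          1             1               1               1               1             
  chi_1          1             exp(2*I*pi/5)   exp(4*I*pi/5)   exp(-4*I*pi/5)  exp(-2*I*pi/5)
  chi_2          1             exp(4*I*pi/5)   exp(-2*I*pi/5)  exp(2*I*pi/5)   exp(-4*I*pi/5)
  chi_3          1             exp(-4*I*pi/5)  exp(2*I*pi/5)   exp(-2*I*pi/5)  exp(4*I*pi/5) 
  chi_4          1             exp(-2*I*pi/5)  exp(-4*I*pi/5)  exp(4*I*pi/5)   exp(2*I*pi/5) 

Spot check: chi_1(0) = zeta_5^(1*0) = zeta_5^0 = 1.

Derivation: Z/5Z is abelian, so all 5 irreducible complex representations are 1-dimensional. They are given by chi_k(m) = zeta_5^(k*m) for k = 0,...,4. Row orthogonality: sum_m chi_k(m) conj(chi_l(m)) = 5 * [k = l].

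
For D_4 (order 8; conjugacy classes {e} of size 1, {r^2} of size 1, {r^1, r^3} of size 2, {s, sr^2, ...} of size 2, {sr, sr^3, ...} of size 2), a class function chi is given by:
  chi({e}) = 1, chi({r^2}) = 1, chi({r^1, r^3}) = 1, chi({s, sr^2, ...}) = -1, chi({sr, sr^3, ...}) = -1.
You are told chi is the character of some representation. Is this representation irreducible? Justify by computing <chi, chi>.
Irreducible: <chi, chi> = 1.

Reasoning: <chi, chi> = (1/|G|) sum_C |C| * |chi(C)|^2 = (1/8)[1*|1|^2 + 1*|1|^2 + 2*|1|^2 + 2*|-1|^2 + 2*|-1|^2]
  = (1/8)[(1) + (1) + (2) + (2) + (2)] = 8/8 = 1.
A character is irreducible iff <chi, chi> = 1, so this representation is irreducible.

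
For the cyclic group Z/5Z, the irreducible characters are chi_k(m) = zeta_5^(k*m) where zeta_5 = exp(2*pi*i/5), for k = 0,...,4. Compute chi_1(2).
chi_1(2) = zeta_5^2 = exp(4*I*pi/5)

Explanation: chi_1(2) = zeta_5^(1*2) = zeta_5^2. Since zeta_5^5 = 1, this equals zeta_5^2 = exp(2*pi*i*2/5) = exp(4*I*pi/5).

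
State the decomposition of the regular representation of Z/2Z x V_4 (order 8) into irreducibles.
Each irreducible V_i of dimension d_i appears with multiplicity d_i, i.e. rho_reg = (direct sum over all irreducibles V_i) d_i V_i. The irreducible dimensions for Z/2Z x V_4 are 1, 1, 1, 1, 1, 1, 1, 1: 8 irreducibles of dimension 1, each with multiplicity 1. Total dimension 8*1*1 = 8 = |G|.

Derivation: General theorem: in the regular representation of a finite group G, each irreducible appears with multiplicity equal to its dimension. Check: dim(rho_reg) = sum d_i^2 = 1 + 1 + 1 + 1 + 1 + 1 + 1 + 1 = 8 = |G|.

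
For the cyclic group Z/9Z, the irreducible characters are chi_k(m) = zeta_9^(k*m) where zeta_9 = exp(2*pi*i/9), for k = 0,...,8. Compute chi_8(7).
chi_8(7) = zeta_9^56 = exp(4*I*pi/9)

Working: chi_8(7) = zeta_9^(8*7) = zeta_9^56. Since zeta_9^9 = 1, this equals zeta_9^2 = exp(2*pi*i*2/9) = exp(4*I*pi/9).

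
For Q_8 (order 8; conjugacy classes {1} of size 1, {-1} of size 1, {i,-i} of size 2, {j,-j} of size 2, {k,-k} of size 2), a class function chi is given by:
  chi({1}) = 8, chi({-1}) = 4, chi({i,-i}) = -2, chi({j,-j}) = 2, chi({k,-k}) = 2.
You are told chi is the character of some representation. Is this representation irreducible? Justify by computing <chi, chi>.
Not irreducible (reducible): <chi, chi> = 13 > 1.

Explanation: <chi, chi> = (1/|G|) sum_C |C| * |chi(C)|^2 = (1/8)[1*|8|^2 + 1*|4|^2 + 2*|-2|^2 + 2*|2|^2 + 2*|2|^2]
  = (1/8)[(64) + (16) + (8) + (8) + (8)] = 104/8 = 13.
A character is irreducible iff <chi, chi> = 1, so this representation is reducible.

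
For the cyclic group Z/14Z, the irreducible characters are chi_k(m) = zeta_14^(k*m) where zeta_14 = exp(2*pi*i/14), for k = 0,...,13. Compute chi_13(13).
chi_13(13) = zeta_14^169 = exp(I*pi/7)

Reasoning: chi_13(13) = zeta_14^(13*13) = zeta_14^169. Since zeta_14^14 = 1, this equals zeta_14^1 = exp(2*pi*i*1/14) = exp(I*pi/7).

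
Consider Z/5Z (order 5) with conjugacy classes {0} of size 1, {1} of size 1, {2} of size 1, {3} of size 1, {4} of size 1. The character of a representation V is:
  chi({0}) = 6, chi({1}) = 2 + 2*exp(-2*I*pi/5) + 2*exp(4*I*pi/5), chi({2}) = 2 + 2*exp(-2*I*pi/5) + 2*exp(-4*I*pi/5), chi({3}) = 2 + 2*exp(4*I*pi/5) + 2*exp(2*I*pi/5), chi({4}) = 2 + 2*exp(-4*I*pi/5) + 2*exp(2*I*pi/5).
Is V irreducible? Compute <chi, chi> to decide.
Not irreducible (reducible): <chi, chi> = 12 > 1.

Details: <chi, chi> = (1/|G|) sum_C |C| * |chi(C)|^2 = (1/5)[1*|6|^2 + 1*|2 + 2*exp(-2*I*pi/5) + 2*exp(4*I*pi/5)|^2 + 1*|2 + 2*exp(-2*I*pi/5) + 2*exp(-4*I*pi/5)|^2 + 1*|2 + 2*exp(4*I*pi/5) + 2*exp(2*I*pi/5)|^2 + 1*|2 + 2*exp(-4*I*pi/5) + 2*exp(2*I*pi/5)|^2]
  = (1/5)[(36) + (12 + 8*exp(-4*I*pi/5) + 4*exp(-2*I*pi/5) + 4*exp(2*I*pi/5) + 8*exp(4*I*pi/5)) + (12 + 8*exp(-2*I*pi/5) + 4*exp(-4*I*pi/5) + 4*exp(4*I*pi/5) + 8*exp(2*I*pi/5)) + (12 + 8*exp(-2*I*pi/5) + 4*exp(-4*I*pi/5) + 4*exp(4*I*pi/5) + 8*exp(2*I*pi/5)) + (12 + 8*exp(-4*I*pi/5) + 4*exp(-2*I*pi/5) + 4*exp(2*I*pi/5) + 8*exp(4*I*pi/5))] = 60/5 = 12.
(Exp terms are combined using exp(i*s)*conj(exp(i*t)) = exp(i*(s-t)), and sums of them are collapsed using the identity that for every m > 1 the m distinct m-th roots of unity sum to 0, e.g. 1 + exp(2*I*pi/3) + exp(-2*I*pi/3) = 0.)
A character is irreducible iff <chi, chi> = 1, so this representation is reducible.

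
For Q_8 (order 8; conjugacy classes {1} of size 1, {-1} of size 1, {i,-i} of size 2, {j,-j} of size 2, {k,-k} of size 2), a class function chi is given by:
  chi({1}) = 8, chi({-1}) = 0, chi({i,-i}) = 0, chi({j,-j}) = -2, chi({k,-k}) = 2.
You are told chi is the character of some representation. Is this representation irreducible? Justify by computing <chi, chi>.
Not irreducible (reducible): <chi, chi> = 10 > 1.

Reasoning: <chi, chi> = (1/|G|) sum_C |C| * |chi(C)|^2 = (1/8)[1*|8|^2 + 1*|0|^2 + 2*|0|^2 + 2*|-2|^2 + 2*|2|^2]
  = (1/8)[(64) + (0) + (0) + (8) + (8)] = 80/8 = 10.
A character is irreducible iff <chi, chi> = 1, so this representation is reducible.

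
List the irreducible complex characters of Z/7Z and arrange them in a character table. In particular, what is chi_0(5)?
Character table of Z/7Z (irreps indexed chi_0,...,chi_6 with chi_k(m) = zeta_7^(k*m), zeta_7 = exp(2*pi*i/7)):
  irrep \ class  {0} (size 1)  {1} (size 1)    {2} (size 1)    {3} (size 1)    {4} (size 1)    {5} (size 1)    {6} (size 1)  
  chi_0          1             1               1               1               1               1               1             
  chi_1          1             exp(2*I*pi/7)   exp(4*I*pi/7)   exp(6*I*pi/7)   exp(-6*I*pi/7)  exp(-4*I*pi/7)  exp(-2*I*pi/7)
  chi_2          1             exp(4*I*pi/7)   exp(-6*I*pi/7)  exp(-2*I*pi/7)  exp(2*I*pi/7)   exp(6*I*pi/7)   exp(-4*I*pi/7)
  chi_3          1             exp(6*I*pi/7)   exp(-2*I*pi/7)  exp(4*I*pi/7)   exp(-4*I*pi/7)  exp(2*I*pi/7)   exp(-6*I*pi/7)
  chi_4          1             exp(-6*I*pi/7)  exp(2*I*pi/7)   exp(-4*I*pi/7)  exp(4*I*pi/7)   exp(-2*I*pi/7)  exp(6*I*pi/7) 
  chi_5          1             exp(-4*I*pi/7)  exp(6*I*pi/7)   exp(2*I*pi/7)   exp(-2*I*pi/7)  exp(-6*I*pi/7)  exp(4*I*pi/7) 
  chi_6          1             exp(-2*I*pi/7)  exp(-4*I*pi/7)  exp(-6*I*pi/7)  exp(6*I*pi/7)   exp(4*I*pi/7)   exp(2*I*pi/7) 

Spot check: chi_0(5) = zeta_7^(0*5) = zeta_7^0 = 1.

Why: Z/7Z is abelian, so all 7 irreducible complex representations are 1-dimensional. They are given by chi_k(m) = zeta_7^(k*m) for k = 0,...,6. Row orthogonality: sum_m chi_k(m) conj(chi_l(m)) = 7 * [k = l].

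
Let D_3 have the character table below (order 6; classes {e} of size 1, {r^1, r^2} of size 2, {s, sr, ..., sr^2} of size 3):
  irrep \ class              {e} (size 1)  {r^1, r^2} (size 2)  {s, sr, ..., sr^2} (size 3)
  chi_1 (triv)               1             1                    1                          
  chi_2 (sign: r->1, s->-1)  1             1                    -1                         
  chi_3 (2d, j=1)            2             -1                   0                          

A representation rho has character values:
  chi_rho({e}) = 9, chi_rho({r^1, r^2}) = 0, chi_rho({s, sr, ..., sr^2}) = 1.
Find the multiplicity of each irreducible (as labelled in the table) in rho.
Multiplicities: chi_1: 2, chi_2: 1, chi_3: 3.

Why: Use <chi_rho, chi> = (1/|G|) sum_C |C| * chi_rho(C) * conj(chi(C)) with |G| = 6 for each irreducible chi in the table:
  <chi_rho, chi_1> = (1/6)[1*(9)*conj(1) + 2*(0)*conj(1) + 3*(1)*conj(1)]
      = (1/6)[(9) + (0) + (3)] = 12/6 = 2
  <chi_rho, chi_2> = (1/6)[1*(9)*conj(1) + 2*(0)*conj(1) + 3*(1)*conj(-1)]
      = (1/6)[(9) + (0) + (-3)] = 6/6 = 1
  <chi_rho, chi_3> = (1/6)[1*(9)*conj(2) + 2*(0)*conj(-1) + 3*(1)*conj(0)]
      = (1/6)[(18) + (0) + (0)] = 18/6 = 3
Dimension check: dim(rho) = sum (mult * dim) = 2*1 + 1*1 + 3*2 = 9 = chi_rho(e) = 9.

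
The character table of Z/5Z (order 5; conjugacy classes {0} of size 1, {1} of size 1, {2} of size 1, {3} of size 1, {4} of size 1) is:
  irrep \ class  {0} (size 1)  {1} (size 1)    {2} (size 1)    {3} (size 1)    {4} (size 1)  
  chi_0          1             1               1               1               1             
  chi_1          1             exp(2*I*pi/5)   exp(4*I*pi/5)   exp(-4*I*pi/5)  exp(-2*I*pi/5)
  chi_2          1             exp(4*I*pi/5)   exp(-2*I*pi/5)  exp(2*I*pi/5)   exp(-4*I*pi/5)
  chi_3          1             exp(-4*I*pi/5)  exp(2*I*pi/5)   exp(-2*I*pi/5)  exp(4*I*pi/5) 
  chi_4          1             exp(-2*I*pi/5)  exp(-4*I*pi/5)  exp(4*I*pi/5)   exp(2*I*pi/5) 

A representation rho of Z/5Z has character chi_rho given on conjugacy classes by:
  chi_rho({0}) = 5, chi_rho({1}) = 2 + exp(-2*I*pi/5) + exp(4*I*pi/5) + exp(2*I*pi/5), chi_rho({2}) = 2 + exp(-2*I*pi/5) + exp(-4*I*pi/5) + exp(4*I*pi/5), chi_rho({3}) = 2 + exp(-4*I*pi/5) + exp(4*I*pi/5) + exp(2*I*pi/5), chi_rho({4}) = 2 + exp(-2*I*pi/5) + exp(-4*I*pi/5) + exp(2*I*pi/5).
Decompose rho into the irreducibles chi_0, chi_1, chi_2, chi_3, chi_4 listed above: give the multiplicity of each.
Multiplicities: chi_0: 2, chi_1: 1, chi_2: 1, chi_3: 0, chi_4: 1.

Derivation: Use <chi_rho, chi> = (1/|G|) sum_C |C| * chi_rho(C) * conj(chi(C)) with |G| = 5 for each irreducible chi in the table:
  <chi_rho, chi_0> = (1/5)[1*(5)*conj(1) + 1*(2 + exp(-2*I*pi/5) + exp(4*I*pi/5) + exp(2*I*pi/5))*conj(1) + 1*(2 + exp(-2*I*pi/5) + exp(-4*I*pi/5) + exp(4*I*pi/5))*conj(1) + 1*(2 + exp(-4*I*pi/5) + exp(4*I*pi/5) + exp(2*I*pi/5))*conj(1) + 1*(2 + exp(-2*I*pi/5) + exp(-4*I*pi/5) + exp(2*I*pi/5))*conj(1)]
      = (1/5)[(5) + (2 + exp(-2*I*pi/5) + exp(4*I*pi/5) + exp(2*I*pi/5)) + (2 + exp(-2*I*pi/5) + exp(-4*I*pi/5) + exp(4*I*pi/5)) + (2 + exp(-4*I*pi/5) + exp(4*I*pi/5) + exp(2*I*pi/5)) + (2 + exp(-2*I*pi/5) + exp(-4*I*pi/5) + exp(2*I*pi/5))] = 10/5 = 2
  <chi_rho, chi_1> = (1/5)[1*(5)*conj(1) + 1*(2 + exp(-2*I*pi/5) + exp(4*I*pi/5) + exp(2*I*pi/5))*conj(exp(2*I*pi/5)) + 1*(2 + exp(-2*I*pi/5) + exp(-4*I*pi/5) + exp(4*I*pi/5))*conj(exp(4*I*pi/5)) + 1*(2 + exp(-4*I*pi/5) + exp(4*I*pi/5) + exp(2*I*pi/5))*conj(exp(-4*I*pi/5)) + 1*(2 + exp(-2*I*pi/5) + exp(-4*I*pi/5) + exp(2*I*pi/5))*conj(exp(-2*I*pi/5))]
      = (1/5)[(5) + (1 + 2*exp(-2*I*pi/5) + exp(-4*I*pi/5) + exp(2*I*pi/5)) + (1 + 2*exp(-4*I*pi/5) + exp(4*I*pi/5) + exp(2*I*pi/5)) + (1 + exp(-2*I*pi/5) + exp(-4*I*pi/5) + 2*exp(4*I*pi/5)) + (1 + exp(-2*I*pi/5) + exp(4*I*pi/5) + 2*exp(2*I*pi/5))] = 5/5 = 1
  <chi_rho, chi_2> = (1/5)[1*(5)*conj(1) + 1*(2 + exp(-2*I*pi/5) + exp(4*I*pi/5) + exp(2*I*pi/5))*conj(exp(4*I*pi/5)) + 1*(2 + exp(-2*I*pi/5) + exp(-4*I*pi/5) + exp(4*I*pi/5))*conj(exp(-2*I*pi/5)) + 1*(2 + exp(-4*I*pi/5) + exp(4*I*pi/5) + exp(2*I*pi/5))*conj(exp(2*I*pi/5)) + 1*(2 + exp(-2*I*pi/5) + exp(-4*I*pi/5) + exp(2*I*pi/5))*conj(exp(-4*I*pi/5))]
      = (1/5)[(5) + (1 + 2*exp(-4*I*pi/5) + exp(-2*I*pi/5) + exp(4*I*pi/5)) + (1 + exp(-2*I*pi/5) + exp(-4*I*pi/5) + 2*exp(2*I*pi/5)) + (1 + 2*exp(-2*I*pi/5) + exp(4*I*pi/5) + exp(2*I*pi/5)) + (1 + exp(-4*I*pi/5) + exp(2*I*pi/5) + 2*exp(4*I*pi/5))] = 5/5 = 1
  <chi_rho, chi_3> = (1/5)[1*(5)*conj(1) + 1*(2 + exp(-2*I*pi/5) + exp(4*I*pi/5) + exp(2*I*pi/5))*conj(exp(-4*I*pi/5)) + 1*(2 + exp(-2*I*pi/5) + exp(-4*I*pi/5) + exp(4*I*pi/5))*conj(exp(2*I*pi/5)) + 1*(2 + exp(-4*I*pi/5) + exp(4*I*pi/5) + exp(2*I*pi/5))*conj(exp(-2*I*pi/5)) + 1*(2 + exp(-2*I*pi/5) + exp(-4*I*pi/5) + exp(2*I*pi/5))*conj(exp(4*I*pi/5))]
      = (1/5)[(5) + (exp(-2*I*pi/5) + exp(-4*I*pi/5) + exp(2*I*pi/5) + 2*exp(4*I*pi/5)) + (2*exp(-2*I*pi/5) + exp(-4*I*pi/5) + exp(4*I*pi/5) + exp(2*I*pi/5)) + (exp(-2*I*pi/5) + exp(-4*I*pi/5) + exp(4*I*pi/5) + 2*exp(2*I*pi/5)) + (2*exp(-4*I*pi/5) + exp(-2*I*pi/5) + exp(4*I*pi/5) + exp(2*I*pi/5))] = 0/5 = 0
  <chi_rho, chi_4> = (1/5)[1*(5)*conj(1) + 1*(2 + exp(-2*I*pi/5) + exp(4*I*pi/5) + exp(2*I*pi/5))*conj(exp(-2*I*pi/5)) + 1*(2 + exp(-2*I*pi/5) + exp(-4*I*pi/5) + exp(4*I*pi/5))*conj(exp(-4*I*pi/5)) + 1*(2 + exp(-4*I*pi/5) + exp(4*I*pi/5) + exp(2*I*pi/5))*conj(exp(4*I*pi/5)) + 1*(2 + exp(-2*I*pi/5) + exp(-4*I*pi/5) + exp(2*I*pi/5))*conj(exp(2*I*pi/5))]
      = (1/5)[(5) + (1 + exp(-4*I*pi/5) + exp(4*I*pi/5) + 2*exp(2*I*pi/5)) + (1 + exp(-2*I*pi/5) + exp(2*I*pi/5) + 2*exp(4*I*pi/5)) + (1 + 2*exp(-4*I*pi/5) + exp(-2*I*pi/5) + exp(2*I*pi/5)) + (1 + 2*exp(-2*I*pi/5) + exp(-4*I*pi/5) + exp(4*I*pi/5))] = 5/5 = 1
(Exp terms are combined using exp(i*s)*conj(exp(i*t)) = exp(i*(s-t)), and sums of them are collapsed using the identity that for every m > 1 the m distinct m-th roots of unity sum to 0, e.g. 1 + exp(2*I*pi/3) + exp(-2*I*pi/3) = 0.)
Dimension check: dim(rho) = sum (mult * dim) = 2*1 + 1*1 + 1*1 + 0*1 + 1*1 = 5 = chi_rho(e) = 5.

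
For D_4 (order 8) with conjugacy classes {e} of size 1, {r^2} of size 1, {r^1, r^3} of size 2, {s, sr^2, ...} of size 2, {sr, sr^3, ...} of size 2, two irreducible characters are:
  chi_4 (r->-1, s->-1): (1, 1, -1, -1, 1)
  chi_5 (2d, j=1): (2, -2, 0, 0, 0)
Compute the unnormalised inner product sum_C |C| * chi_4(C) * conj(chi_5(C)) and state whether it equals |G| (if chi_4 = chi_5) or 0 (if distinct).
Sum = 0; so <chi_4, chi_5> = 0 (distinct irreducibles are orthogonal).

Explanation: Compute term by term over conjugacy classes (|C| * chi_4(C) * conj(chi_5(C))):
  1*(1)*conj(2) + 1*(1)*conj(-2) + 2*(-1)*conj(0) + 2*(-1)*conj(0) + 2*(1)*conj(0)
  = (2) + (-2) + (0) + (0) + (0)
  = 0.
Dividing by |G| = 8 gives 0/8 = 0, matching the row-orthogonality relation <chi_4, chi_5> = [chi_4 = chi_5].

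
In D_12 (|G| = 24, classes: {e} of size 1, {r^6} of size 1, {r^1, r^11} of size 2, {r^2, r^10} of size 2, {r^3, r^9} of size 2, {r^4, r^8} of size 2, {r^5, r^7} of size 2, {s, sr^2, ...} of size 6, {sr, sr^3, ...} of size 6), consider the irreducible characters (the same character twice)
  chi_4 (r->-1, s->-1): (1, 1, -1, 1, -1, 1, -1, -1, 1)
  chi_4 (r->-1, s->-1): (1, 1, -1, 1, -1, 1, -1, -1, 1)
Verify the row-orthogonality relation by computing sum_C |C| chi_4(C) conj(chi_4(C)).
Sum = 24 = |G| = 24; so <chi_4, chi_4> = 1 (norm-1 confirms irreducibility).

Working: Compute term by term over conjugacy classes (|C| * chi_4(C) * conj(chi_4(C))):
  1*(1)*conj(1) + 1*(1)*conj(1) + 2*(-1)*conj(-1) + 2*(1)*conj(1) + 2*(-1)*conj(-1) + 2*(1)*conj(1) + 2*(-1)*conj(-1) + 6*(-1)*conj(-1) + 6*(1)*conj(1)
  = (1) + (1) + (2) + (2) + (2) + (2) + (2) + (6) + (6)
  = 24.
Dividing by |G| = 24 gives 24/24 = 1, matching the row-orthogonality relation <chi_4, chi_4> = [chi_4 = chi_4].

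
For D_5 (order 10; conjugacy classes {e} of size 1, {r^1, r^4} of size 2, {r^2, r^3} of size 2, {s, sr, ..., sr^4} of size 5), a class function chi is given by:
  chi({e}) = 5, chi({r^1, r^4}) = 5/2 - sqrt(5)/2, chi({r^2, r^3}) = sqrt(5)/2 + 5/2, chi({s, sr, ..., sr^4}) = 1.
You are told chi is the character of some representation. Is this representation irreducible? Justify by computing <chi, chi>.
Not irreducible (reducible): <chi, chi> = 6 > 1.

Derivation: <chi, chi> = (1/|G|) sum_C |C| * |chi(C)|^2 = (1/10)[1*|5|^2 + 2*|5/2 - sqrt(5)/2|^2 + 2*|sqrt(5)/2 + 5/2|^2 + 5*|1|^2]
  = (1/10)[(25) + (15 - 5*sqrt(5)) + (5*sqrt(5) + 15) + (5)] = 60/10 = 6.
A character is irreducible iff <chi, chi> = 1, so this representation is reducible.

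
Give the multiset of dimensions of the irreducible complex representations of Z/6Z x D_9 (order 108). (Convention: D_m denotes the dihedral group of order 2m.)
Dimensions: 1, 1, 1, 1, 1, 1, 1, 1, 1, 1, 1, 1, 2, 2, 2, 2, 2, 2, 2, 2, 2, 2, 2, 2, 2, 2, 2, 2, 2, 2, 2, 2, 2, 2, 2, 2

Proof sketch: There are 36 irreducibles (= number of conjugacy classes). Their dimensions d_i satisfy sum d_i^2 = |G| = 108: 1 + 1 + 1 + 1 + 1 + 1 + 1 + 1 + 1 + 1 + 1 + 1 + 4 + 4 + 4 + 4 + 4 + 4 + 4 + 4 + 4 + 4 + 4 + 4 + 4 + 4 + 4 + 4 + 4 + 4 + 4 + 4 + 4 + 4 + 4 + 4 = 108. (For the product with Z/6Z: each of the 6 1-dim characters of Z/6Z tensors with each irrep of D_9, giving 6 copies of each D_9-dimension.)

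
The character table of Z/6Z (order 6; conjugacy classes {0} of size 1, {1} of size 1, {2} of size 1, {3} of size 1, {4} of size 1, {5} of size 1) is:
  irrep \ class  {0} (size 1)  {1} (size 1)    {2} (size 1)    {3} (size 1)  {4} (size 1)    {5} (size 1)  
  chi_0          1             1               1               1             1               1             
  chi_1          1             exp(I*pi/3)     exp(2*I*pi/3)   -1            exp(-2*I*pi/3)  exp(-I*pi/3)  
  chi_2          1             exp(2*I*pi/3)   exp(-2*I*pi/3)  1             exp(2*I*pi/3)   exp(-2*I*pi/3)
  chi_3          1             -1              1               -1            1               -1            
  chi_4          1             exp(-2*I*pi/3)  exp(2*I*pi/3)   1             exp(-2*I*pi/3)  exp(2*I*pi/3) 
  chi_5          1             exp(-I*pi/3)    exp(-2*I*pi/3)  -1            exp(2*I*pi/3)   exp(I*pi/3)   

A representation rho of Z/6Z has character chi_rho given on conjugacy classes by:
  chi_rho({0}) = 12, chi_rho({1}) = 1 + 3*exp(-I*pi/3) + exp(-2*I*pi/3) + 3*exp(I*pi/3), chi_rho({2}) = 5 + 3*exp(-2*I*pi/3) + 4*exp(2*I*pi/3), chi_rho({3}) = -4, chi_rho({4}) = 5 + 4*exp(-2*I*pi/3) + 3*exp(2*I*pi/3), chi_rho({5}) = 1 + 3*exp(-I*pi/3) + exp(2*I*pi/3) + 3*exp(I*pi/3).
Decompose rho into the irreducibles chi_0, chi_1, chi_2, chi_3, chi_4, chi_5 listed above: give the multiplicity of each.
Multiplicities: chi_0: 3, chi_1: 3, chi_2: 0, chi_3: 2, chi_4: 1, chi_5: 3.

Justification: Use <chi_rho, chi> = (1/|G|) sum_C |C| * chi_rho(C) * conj(chi(C)) with |G| = 6 for each irreducible chi in the table:
  <chi_rho, chi_0> = (1/6)[1*(12)*conj(1) + 1*(1 + 3*exp(-I*pi/3) + exp(-2*I*pi/3) + 3*exp(I*pi/3))*conj(1) + 1*(5 + 3*exp(-2*I*pi/3) + 4*exp(2*I*pi/3))*conj(1) + 1*(-4)*conj(1) + 1*(5 + 4*exp(-2*I*pi/3) + 3*exp(2*I*pi/3))*conj(1) + 1*(1 + 3*exp(-I*pi/3) + exp(2*I*pi/3) + 3*exp(I*pi/3))*conj(1)]
      = (1/6)[(12) + (1 + 3*exp(-I*pi/3) + exp(-2*I*pi/3) + 3*exp(I*pi/3)) + (5 + 3*exp(-2*I*pi/3) + 4*exp(2*I*pi/3)) + (-4) + (5 + 4*exp(-2*I*pi/3) + 3*exp(2*I*pi/3)) + (1 + 3*exp(-I*pi/3) + exp(2*I*pi/3) + 3*exp(I*pi/3))] = 18/6 = 3
  <chi_rho, chi_1> = (1/6)[1*(12)*conj(1) + 1*(1 + 3*exp(-I*pi/3) + exp(-2*I*pi/3) + 3*exp(I*pi/3))*conj(exp(I*pi/3)) + 1*(5 + 3*exp(-2*I*pi/3) + 4*exp(2*I*pi/3))*conj(exp(2*I*pi/3)) + 1*(-4)*conj(-1) + 1*(5 + 4*exp(-2*I*pi/3) + 3*exp(2*I*pi/3))*conj(exp(-2*I*pi/3)) + 1*(1 + 3*exp(-I*pi/3) + exp(2*I*pi/3) + 3*exp(I*pi/3))*conj(exp(-I*pi/3))]
      = (1/6)[(12) + (2 + 3*exp(-2*I*pi/3) + exp(-I*pi/3)) + (4 + 5*exp(-2*I*pi/3) + 3*exp(2*I*pi/3)) + (4) + (4 + 3*exp(-2*I*pi/3) + 5*exp(2*I*pi/3)) + (2 + exp(I*pi/3) + 3*exp(2*I*pi/3))] = 18/6 = 3
  <chi_rho, chi_2> = (1/6)[1*(12)*conj(1) + 1*(1 + 3*exp(-I*pi/3) + exp(-2*I*pi/3) + 3*exp(I*pi/3))*conj(exp(2*I*pi/3)) + 1*(5 + 3*exp(-2*I*pi/3) + 4*exp(2*I*pi/3))*conj(exp(-2*I*pi/3)) + 1*(-4)*conj(1) + 1*(5 + 4*exp(-2*I*pi/3) + 3*exp(2*I*pi/3))*conj(exp(2*I*pi/3)) + 1*(1 + 3*exp(-I*pi/3) + exp(2*I*pi/3) + 3*exp(I*pi/3))*conj(exp(-2*I*pi/3))]
      = (1/6)[(12) + (-3 + 3*exp(-I*pi/3) + exp(-2*I*pi/3) + exp(2*I*pi/3)) + (3 + 4*exp(-2*I*pi/3) + 5*exp(2*I*pi/3)) + (-4) + (3 + 5*exp(-2*I*pi/3) + 4*exp(2*I*pi/3)) + (-3 + exp(-2*I*pi/3) + exp(2*I*pi/3) + 3*exp(I*pi/3))] = 0/6 = 0
  <chi_rho, chi_3> = (1/6)[1*(12)*conj(1) + 1*(1 + 3*exp(-I*pi/3) + exp(-2*I*pi/3) + 3*exp(I*pi/3))*conj(-1) + 1*(5 + 3*exp(-2*I*pi/3) + 4*exp(2*I*pi/3))*conj(1) + 1*(-4)*conj(-1) + 1*(5 + 4*exp(-2*I*pi/3) + 3*exp(2*I*pi/3))*conj(1) + 1*(1 + 3*exp(-I*pi/3) + exp(2*I*pi/3) + 3*exp(I*pi/3))*conj(-1)]
      = (1/6)[(12) + (-1 - 3*exp(I*pi/3) - exp(-2*I*pi/3) - 3*exp(-I*pi/3)) + (5 + 3*exp(-2*I*pi/3) + 4*exp(2*I*pi/3)) + (4) + (5 + 4*exp(-2*I*pi/3) + 3*exp(2*I*pi/3)) + (-1 - 3*exp(I*pi/3) - exp(2*I*pi/3) - 3*exp(-I*pi/3))] = 12/6 = 2
  <chi_rho, chi_4> = (1/6)[1*(12)*conj(1) + 1*(1 + 3*exp(-I*pi/3) + exp(-2*I*pi/3) + 3*exp(I*pi/3))*conj(exp(-2*I*pi/3)) + 1*(5 + 3*exp(-2*I*pi/3) + 4*exp(2*I*pi/3))*conj(exp(2*I*pi/3)) + 1*(-4)*conj(1) + 1*(5 + 4*exp(-2*I*pi/3) + 3*exp(2*I*pi/3))*conj(exp(-2*I*pi/3)) + 1*(1 + 3*exp(-I*pi/3) + exp(2*I*pi/3) + 3*exp(I*pi/3))*conj(exp(2*I*pi/3))]
      = (1/6)[(12) + (-2 + exp(2*I*pi/3) + 3*exp(I*pi/3)) + (4 + 5*exp(-2*I*pi/3) + 3*exp(2*I*pi/3)) + (-4) + (4 + 3*exp(-2*I*pi/3) + 5*exp(2*I*pi/3)) + (-2 + 3*exp(-I*pi/3) + exp(-2*I*pi/3))] = 6/6 = 1
  <chi_rho, chi_5> = (1/6)[1*(12)*conj(1) + 1*(1 + 3*exp(-I*pi/3) + exp(-2*I*pi/3) + 3*exp(I*pi/3))*conj(exp(-I*pi/3)) + 1*(5 + 3*exp(-2*I*pi/3) + 4*exp(2*I*pi/3))*conj(exp(-2*I*pi/3)) + 1*(-4)*conj(-1) + 1*(5 + 4*exp(-2*I*pi/3) + 3*exp(2*I*pi/3))*conj(exp(2*I*pi/3)) + 1*(1 + 3*exp(-I*pi/3) + exp(2*I*pi/3) + 3*exp(I*pi/3))*conj(exp(I*pi/3))]
      = (1/6)[(12) + (3 + exp(-I*pi/3) + exp(I*pi/3) + 3*exp(2*I*pi/3)) + (3 + 4*exp(-2*I*pi/3) + 5*exp(2*I*pi/3)) + (4) + (3 + 5*exp(-2*I*pi/3) + 4*exp(2*I*pi/3)) + (3 + 3*exp(-2*I*pi/3) + exp(-I*pi/3) + exp(I*pi/3))] = 18/6 = 3
(Exp terms are combined using exp(i*s)*conj(exp(i*t)) = exp(i*(s-t)), and sums of them are collapsed using the identity that for every m > 1 the m distinct m-th roots of unity sum to 0, e.g. 1 + exp(2*I*pi/3) + exp(-2*I*pi/3) = 0.)
Dimension check: dim(rho) = sum (mult * dim) = 3*1 + 3*1 + 0*1 + 2*1 + 1*1 + 3*1 = 12 = chi_rho(e) = 12.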